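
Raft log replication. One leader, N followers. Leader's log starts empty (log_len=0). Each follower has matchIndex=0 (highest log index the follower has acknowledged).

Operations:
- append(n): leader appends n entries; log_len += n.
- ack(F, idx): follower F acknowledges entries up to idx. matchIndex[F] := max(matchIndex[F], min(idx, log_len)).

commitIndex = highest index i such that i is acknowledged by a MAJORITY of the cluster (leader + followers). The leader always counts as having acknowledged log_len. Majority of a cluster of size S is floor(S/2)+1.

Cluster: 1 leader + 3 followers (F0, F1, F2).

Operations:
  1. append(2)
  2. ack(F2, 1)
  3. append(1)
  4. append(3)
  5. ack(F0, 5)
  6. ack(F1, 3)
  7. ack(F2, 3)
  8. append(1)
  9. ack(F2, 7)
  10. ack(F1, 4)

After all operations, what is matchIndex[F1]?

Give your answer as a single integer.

Answer: 4

Derivation:
Op 1: append 2 -> log_len=2
Op 2: F2 acks idx 1 -> match: F0=0 F1=0 F2=1; commitIndex=0
Op 3: append 1 -> log_len=3
Op 4: append 3 -> log_len=6
Op 5: F0 acks idx 5 -> match: F0=5 F1=0 F2=1; commitIndex=1
Op 6: F1 acks idx 3 -> match: F0=5 F1=3 F2=1; commitIndex=3
Op 7: F2 acks idx 3 -> match: F0=5 F1=3 F2=3; commitIndex=3
Op 8: append 1 -> log_len=7
Op 9: F2 acks idx 7 -> match: F0=5 F1=3 F2=7; commitIndex=5
Op 10: F1 acks idx 4 -> match: F0=5 F1=4 F2=7; commitIndex=5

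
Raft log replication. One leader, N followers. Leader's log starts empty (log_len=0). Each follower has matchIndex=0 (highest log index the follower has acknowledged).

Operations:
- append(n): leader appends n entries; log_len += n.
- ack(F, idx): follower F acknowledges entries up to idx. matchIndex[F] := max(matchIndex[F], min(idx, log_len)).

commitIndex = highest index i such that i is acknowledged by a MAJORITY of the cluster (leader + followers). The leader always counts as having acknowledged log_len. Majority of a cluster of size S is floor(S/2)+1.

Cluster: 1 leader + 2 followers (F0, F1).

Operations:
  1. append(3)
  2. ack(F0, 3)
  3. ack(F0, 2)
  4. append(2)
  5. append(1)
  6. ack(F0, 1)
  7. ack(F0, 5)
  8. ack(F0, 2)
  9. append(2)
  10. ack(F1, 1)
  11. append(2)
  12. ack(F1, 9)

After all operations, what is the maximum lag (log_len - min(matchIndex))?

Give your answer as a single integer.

Op 1: append 3 -> log_len=3
Op 2: F0 acks idx 3 -> match: F0=3 F1=0; commitIndex=3
Op 3: F0 acks idx 2 -> match: F0=3 F1=0; commitIndex=3
Op 4: append 2 -> log_len=5
Op 5: append 1 -> log_len=6
Op 6: F0 acks idx 1 -> match: F0=3 F1=0; commitIndex=3
Op 7: F0 acks idx 5 -> match: F0=5 F1=0; commitIndex=5
Op 8: F0 acks idx 2 -> match: F0=5 F1=0; commitIndex=5
Op 9: append 2 -> log_len=8
Op 10: F1 acks idx 1 -> match: F0=5 F1=1; commitIndex=5
Op 11: append 2 -> log_len=10
Op 12: F1 acks idx 9 -> match: F0=5 F1=9; commitIndex=9

Answer: 5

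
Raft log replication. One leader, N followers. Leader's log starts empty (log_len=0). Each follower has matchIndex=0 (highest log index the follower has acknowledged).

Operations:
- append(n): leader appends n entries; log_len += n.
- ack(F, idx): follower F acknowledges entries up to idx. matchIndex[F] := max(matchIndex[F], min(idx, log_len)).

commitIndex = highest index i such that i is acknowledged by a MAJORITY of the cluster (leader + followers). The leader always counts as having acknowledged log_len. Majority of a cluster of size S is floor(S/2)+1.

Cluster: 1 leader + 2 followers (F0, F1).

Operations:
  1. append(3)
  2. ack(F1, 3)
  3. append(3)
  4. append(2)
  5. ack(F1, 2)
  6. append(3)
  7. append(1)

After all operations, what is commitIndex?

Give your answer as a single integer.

Op 1: append 3 -> log_len=3
Op 2: F1 acks idx 3 -> match: F0=0 F1=3; commitIndex=3
Op 3: append 3 -> log_len=6
Op 4: append 2 -> log_len=8
Op 5: F1 acks idx 2 -> match: F0=0 F1=3; commitIndex=3
Op 6: append 3 -> log_len=11
Op 7: append 1 -> log_len=12

Answer: 3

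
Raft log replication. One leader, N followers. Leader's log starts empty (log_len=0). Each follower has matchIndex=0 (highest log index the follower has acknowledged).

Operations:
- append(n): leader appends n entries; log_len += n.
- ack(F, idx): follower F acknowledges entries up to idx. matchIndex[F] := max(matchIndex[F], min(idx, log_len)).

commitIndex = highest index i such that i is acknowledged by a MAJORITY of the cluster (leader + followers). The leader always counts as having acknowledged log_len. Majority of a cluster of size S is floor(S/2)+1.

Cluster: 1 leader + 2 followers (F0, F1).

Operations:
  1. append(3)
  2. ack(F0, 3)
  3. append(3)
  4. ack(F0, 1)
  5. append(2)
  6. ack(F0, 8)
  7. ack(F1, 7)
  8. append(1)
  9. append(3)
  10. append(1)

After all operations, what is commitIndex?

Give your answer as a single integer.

Op 1: append 3 -> log_len=3
Op 2: F0 acks idx 3 -> match: F0=3 F1=0; commitIndex=3
Op 3: append 3 -> log_len=6
Op 4: F0 acks idx 1 -> match: F0=3 F1=0; commitIndex=3
Op 5: append 2 -> log_len=8
Op 6: F0 acks idx 8 -> match: F0=8 F1=0; commitIndex=8
Op 7: F1 acks idx 7 -> match: F0=8 F1=7; commitIndex=8
Op 8: append 1 -> log_len=9
Op 9: append 3 -> log_len=12
Op 10: append 1 -> log_len=13

Answer: 8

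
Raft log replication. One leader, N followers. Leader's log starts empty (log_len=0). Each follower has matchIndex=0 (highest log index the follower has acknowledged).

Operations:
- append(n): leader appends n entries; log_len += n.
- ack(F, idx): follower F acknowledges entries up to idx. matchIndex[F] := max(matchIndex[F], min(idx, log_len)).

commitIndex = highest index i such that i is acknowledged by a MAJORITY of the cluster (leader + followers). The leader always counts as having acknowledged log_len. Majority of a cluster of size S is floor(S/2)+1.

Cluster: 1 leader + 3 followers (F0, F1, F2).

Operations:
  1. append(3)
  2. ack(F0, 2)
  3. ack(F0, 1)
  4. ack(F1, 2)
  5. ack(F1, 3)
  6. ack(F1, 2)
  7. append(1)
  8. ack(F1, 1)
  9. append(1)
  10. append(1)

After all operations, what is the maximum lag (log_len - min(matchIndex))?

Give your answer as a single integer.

Op 1: append 3 -> log_len=3
Op 2: F0 acks idx 2 -> match: F0=2 F1=0 F2=0; commitIndex=0
Op 3: F0 acks idx 1 -> match: F0=2 F1=0 F2=0; commitIndex=0
Op 4: F1 acks idx 2 -> match: F0=2 F1=2 F2=0; commitIndex=2
Op 5: F1 acks idx 3 -> match: F0=2 F1=3 F2=0; commitIndex=2
Op 6: F1 acks idx 2 -> match: F0=2 F1=3 F2=0; commitIndex=2
Op 7: append 1 -> log_len=4
Op 8: F1 acks idx 1 -> match: F0=2 F1=3 F2=0; commitIndex=2
Op 9: append 1 -> log_len=5
Op 10: append 1 -> log_len=6

Answer: 6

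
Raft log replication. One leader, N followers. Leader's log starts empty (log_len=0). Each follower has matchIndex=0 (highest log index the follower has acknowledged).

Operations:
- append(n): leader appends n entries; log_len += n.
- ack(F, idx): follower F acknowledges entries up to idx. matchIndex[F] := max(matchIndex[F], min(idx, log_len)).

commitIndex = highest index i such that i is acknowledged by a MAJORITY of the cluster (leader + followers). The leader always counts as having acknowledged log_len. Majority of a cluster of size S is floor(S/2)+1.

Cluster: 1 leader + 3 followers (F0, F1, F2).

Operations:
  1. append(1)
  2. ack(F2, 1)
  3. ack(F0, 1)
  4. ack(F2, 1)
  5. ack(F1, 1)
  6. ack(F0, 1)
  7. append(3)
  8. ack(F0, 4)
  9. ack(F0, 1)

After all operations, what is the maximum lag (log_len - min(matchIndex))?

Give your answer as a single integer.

Answer: 3

Derivation:
Op 1: append 1 -> log_len=1
Op 2: F2 acks idx 1 -> match: F0=0 F1=0 F2=1; commitIndex=0
Op 3: F0 acks idx 1 -> match: F0=1 F1=0 F2=1; commitIndex=1
Op 4: F2 acks idx 1 -> match: F0=1 F1=0 F2=1; commitIndex=1
Op 5: F1 acks idx 1 -> match: F0=1 F1=1 F2=1; commitIndex=1
Op 6: F0 acks idx 1 -> match: F0=1 F1=1 F2=1; commitIndex=1
Op 7: append 3 -> log_len=4
Op 8: F0 acks idx 4 -> match: F0=4 F1=1 F2=1; commitIndex=1
Op 9: F0 acks idx 1 -> match: F0=4 F1=1 F2=1; commitIndex=1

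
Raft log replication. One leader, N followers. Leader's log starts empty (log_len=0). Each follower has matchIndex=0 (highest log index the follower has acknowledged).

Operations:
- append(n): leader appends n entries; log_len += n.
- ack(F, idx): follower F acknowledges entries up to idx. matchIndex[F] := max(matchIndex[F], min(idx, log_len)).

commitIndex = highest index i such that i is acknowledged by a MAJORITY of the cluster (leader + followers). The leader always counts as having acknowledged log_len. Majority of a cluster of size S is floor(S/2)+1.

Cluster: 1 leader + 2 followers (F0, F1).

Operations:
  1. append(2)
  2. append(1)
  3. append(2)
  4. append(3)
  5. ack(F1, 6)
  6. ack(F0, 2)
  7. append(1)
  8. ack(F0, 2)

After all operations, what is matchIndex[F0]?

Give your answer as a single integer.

Answer: 2

Derivation:
Op 1: append 2 -> log_len=2
Op 2: append 1 -> log_len=3
Op 3: append 2 -> log_len=5
Op 4: append 3 -> log_len=8
Op 5: F1 acks idx 6 -> match: F0=0 F1=6; commitIndex=6
Op 6: F0 acks idx 2 -> match: F0=2 F1=6; commitIndex=6
Op 7: append 1 -> log_len=9
Op 8: F0 acks idx 2 -> match: F0=2 F1=6; commitIndex=6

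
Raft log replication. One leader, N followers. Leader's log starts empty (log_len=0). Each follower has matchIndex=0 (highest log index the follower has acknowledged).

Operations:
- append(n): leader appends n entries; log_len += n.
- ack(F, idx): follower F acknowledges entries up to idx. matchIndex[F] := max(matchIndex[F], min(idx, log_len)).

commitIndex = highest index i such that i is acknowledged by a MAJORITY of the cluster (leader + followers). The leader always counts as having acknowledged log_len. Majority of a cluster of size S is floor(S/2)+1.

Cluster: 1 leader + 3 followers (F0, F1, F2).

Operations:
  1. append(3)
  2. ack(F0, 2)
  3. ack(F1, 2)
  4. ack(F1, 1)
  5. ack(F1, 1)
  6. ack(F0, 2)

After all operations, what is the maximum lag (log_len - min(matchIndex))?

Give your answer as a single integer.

Answer: 3

Derivation:
Op 1: append 3 -> log_len=3
Op 2: F0 acks idx 2 -> match: F0=2 F1=0 F2=0; commitIndex=0
Op 3: F1 acks idx 2 -> match: F0=2 F1=2 F2=0; commitIndex=2
Op 4: F1 acks idx 1 -> match: F0=2 F1=2 F2=0; commitIndex=2
Op 5: F1 acks idx 1 -> match: F0=2 F1=2 F2=0; commitIndex=2
Op 6: F0 acks idx 2 -> match: F0=2 F1=2 F2=0; commitIndex=2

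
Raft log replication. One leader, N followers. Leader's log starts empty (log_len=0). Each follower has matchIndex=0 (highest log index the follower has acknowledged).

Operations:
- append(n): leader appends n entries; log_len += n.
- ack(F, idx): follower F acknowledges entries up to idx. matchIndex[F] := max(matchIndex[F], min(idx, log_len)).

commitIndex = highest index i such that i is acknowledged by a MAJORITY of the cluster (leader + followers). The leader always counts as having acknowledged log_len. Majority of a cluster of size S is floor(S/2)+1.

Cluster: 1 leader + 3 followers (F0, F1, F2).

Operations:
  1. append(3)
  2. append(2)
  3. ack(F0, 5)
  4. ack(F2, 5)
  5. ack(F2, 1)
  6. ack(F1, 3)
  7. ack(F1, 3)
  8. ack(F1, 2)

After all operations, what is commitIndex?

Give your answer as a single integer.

Op 1: append 3 -> log_len=3
Op 2: append 2 -> log_len=5
Op 3: F0 acks idx 5 -> match: F0=5 F1=0 F2=0; commitIndex=0
Op 4: F2 acks idx 5 -> match: F0=5 F1=0 F2=5; commitIndex=5
Op 5: F2 acks idx 1 -> match: F0=5 F1=0 F2=5; commitIndex=5
Op 6: F1 acks idx 3 -> match: F0=5 F1=3 F2=5; commitIndex=5
Op 7: F1 acks idx 3 -> match: F0=5 F1=3 F2=5; commitIndex=5
Op 8: F1 acks idx 2 -> match: F0=5 F1=3 F2=5; commitIndex=5

Answer: 5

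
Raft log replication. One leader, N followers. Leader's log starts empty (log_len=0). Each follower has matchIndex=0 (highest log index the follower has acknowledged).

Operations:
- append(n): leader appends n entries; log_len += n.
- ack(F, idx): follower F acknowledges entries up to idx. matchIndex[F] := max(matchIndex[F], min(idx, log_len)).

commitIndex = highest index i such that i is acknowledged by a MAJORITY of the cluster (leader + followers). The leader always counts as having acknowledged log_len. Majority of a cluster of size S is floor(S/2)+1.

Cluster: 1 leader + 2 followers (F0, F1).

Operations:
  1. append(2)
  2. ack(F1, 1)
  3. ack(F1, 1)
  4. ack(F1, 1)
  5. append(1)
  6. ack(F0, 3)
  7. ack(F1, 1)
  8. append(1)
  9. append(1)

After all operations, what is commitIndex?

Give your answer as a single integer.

Answer: 3

Derivation:
Op 1: append 2 -> log_len=2
Op 2: F1 acks idx 1 -> match: F0=0 F1=1; commitIndex=1
Op 3: F1 acks idx 1 -> match: F0=0 F1=1; commitIndex=1
Op 4: F1 acks idx 1 -> match: F0=0 F1=1; commitIndex=1
Op 5: append 1 -> log_len=3
Op 6: F0 acks idx 3 -> match: F0=3 F1=1; commitIndex=3
Op 7: F1 acks idx 1 -> match: F0=3 F1=1; commitIndex=3
Op 8: append 1 -> log_len=4
Op 9: append 1 -> log_len=5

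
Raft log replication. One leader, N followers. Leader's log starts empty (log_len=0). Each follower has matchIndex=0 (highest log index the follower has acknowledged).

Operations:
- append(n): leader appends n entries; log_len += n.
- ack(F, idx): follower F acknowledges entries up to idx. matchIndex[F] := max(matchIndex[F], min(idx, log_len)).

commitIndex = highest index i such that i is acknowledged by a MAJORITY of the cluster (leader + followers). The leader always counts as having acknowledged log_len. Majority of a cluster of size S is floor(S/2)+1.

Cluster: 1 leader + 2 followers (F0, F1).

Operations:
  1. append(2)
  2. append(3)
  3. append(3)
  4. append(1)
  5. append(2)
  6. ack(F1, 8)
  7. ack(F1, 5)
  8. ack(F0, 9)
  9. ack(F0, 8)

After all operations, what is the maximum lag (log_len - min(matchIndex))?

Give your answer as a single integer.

Answer: 3

Derivation:
Op 1: append 2 -> log_len=2
Op 2: append 3 -> log_len=5
Op 3: append 3 -> log_len=8
Op 4: append 1 -> log_len=9
Op 5: append 2 -> log_len=11
Op 6: F1 acks idx 8 -> match: F0=0 F1=8; commitIndex=8
Op 7: F1 acks idx 5 -> match: F0=0 F1=8; commitIndex=8
Op 8: F0 acks idx 9 -> match: F0=9 F1=8; commitIndex=9
Op 9: F0 acks idx 8 -> match: F0=9 F1=8; commitIndex=9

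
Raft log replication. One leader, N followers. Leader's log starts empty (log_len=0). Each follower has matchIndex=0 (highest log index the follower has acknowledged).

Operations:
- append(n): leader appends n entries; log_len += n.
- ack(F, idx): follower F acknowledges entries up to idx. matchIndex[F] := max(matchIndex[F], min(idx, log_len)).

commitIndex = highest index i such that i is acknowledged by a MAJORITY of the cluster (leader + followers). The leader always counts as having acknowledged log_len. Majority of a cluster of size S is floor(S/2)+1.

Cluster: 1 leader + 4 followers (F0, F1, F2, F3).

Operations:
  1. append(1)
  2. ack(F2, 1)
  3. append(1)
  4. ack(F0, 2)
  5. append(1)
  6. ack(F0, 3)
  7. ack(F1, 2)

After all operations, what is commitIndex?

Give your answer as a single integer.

Answer: 2

Derivation:
Op 1: append 1 -> log_len=1
Op 2: F2 acks idx 1 -> match: F0=0 F1=0 F2=1 F3=0; commitIndex=0
Op 3: append 1 -> log_len=2
Op 4: F0 acks idx 2 -> match: F0=2 F1=0 F2=1 F3=0; commitIndex=1
Op 5: append 1 -> log_len=3
Op 6: F0 acks idx 3 -> match: F0=3 F1=0 F2=1 F3=0; commitIndex=1
Op 7: F1 acks idx 2 -> match: F0=3 F1=2 F2=1 F3=0; commitIndex=2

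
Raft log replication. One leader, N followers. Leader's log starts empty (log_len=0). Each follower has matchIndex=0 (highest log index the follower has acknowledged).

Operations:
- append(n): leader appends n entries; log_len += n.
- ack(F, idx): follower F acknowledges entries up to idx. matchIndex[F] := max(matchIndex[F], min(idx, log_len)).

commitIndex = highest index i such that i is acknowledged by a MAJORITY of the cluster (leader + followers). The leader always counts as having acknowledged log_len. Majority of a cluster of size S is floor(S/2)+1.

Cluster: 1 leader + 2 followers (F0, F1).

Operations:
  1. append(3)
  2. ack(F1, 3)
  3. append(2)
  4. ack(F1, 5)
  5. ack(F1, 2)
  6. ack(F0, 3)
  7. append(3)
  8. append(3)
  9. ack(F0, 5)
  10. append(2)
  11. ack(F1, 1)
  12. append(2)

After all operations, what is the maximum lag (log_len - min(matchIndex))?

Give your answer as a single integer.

Op 1: append 3 -> log_len=3
Op 2: F1 acks idx 3 -> match: F0=0 F1=3; commitIndex=3
Op 3: append 2 -> log_len=5
Op 4: F1 acks idx 5 -> match: F0=0 F1=5; commitIndex=5
Op 5: F1 acks idx 2 -> match: F0=0 F1=5; commitIndex=5
Op 6: F0 acks idx 3 -> match: F0=3 F1=5; commitIndex=5
Op 7: append 3 -> log_len=8
Op 8: append 3 -> log_len=11
Op 9: F0 acks idx 5 -> match: F0=5 F1=5; commitIndex=5
Op 10: append 2 -> log_len=13
Op 11: F1 acks idx 1 -> match: F0=5 F1=5; commitIndex=5
Op 12: append 2 -> log_len=15

Answer: 10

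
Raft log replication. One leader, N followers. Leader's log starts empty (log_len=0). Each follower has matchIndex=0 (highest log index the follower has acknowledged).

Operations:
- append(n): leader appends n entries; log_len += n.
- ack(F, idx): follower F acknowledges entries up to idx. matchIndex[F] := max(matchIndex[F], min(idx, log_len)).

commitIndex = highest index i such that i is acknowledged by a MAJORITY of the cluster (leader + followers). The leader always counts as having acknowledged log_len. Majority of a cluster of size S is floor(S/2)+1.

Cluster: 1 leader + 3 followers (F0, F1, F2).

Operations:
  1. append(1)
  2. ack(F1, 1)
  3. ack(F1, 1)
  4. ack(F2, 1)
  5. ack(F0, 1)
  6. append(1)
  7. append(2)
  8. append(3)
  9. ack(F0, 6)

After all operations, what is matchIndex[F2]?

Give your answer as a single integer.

Answer: 1

Derivation:
Op 1: append 1 -> log_len=1
Op 2: F1 acks idx 1 -> match: F0=0 F1=1 F2=0; commitIndex=0
Op 3: F1 acks idx 1 -> match: F0=0 F1=1 F2=0; commitIndex=0
Op 4: F2 acks idx 1 -> match: F0=0 F1=1 F2=1; commitIndex=1
Op 5: F0 acks idx 1 -> match: F0=1 F1=1 F2=1; commitIndex=1
Op 6: append 1 -> log_len=2
Op 7: append 2 -> log_len=4
Op 8: append 3 -> log_len=7
Op 9: F0 acks idx 6 -> match: F0=6 F1=1 F2=1; commitIndex=1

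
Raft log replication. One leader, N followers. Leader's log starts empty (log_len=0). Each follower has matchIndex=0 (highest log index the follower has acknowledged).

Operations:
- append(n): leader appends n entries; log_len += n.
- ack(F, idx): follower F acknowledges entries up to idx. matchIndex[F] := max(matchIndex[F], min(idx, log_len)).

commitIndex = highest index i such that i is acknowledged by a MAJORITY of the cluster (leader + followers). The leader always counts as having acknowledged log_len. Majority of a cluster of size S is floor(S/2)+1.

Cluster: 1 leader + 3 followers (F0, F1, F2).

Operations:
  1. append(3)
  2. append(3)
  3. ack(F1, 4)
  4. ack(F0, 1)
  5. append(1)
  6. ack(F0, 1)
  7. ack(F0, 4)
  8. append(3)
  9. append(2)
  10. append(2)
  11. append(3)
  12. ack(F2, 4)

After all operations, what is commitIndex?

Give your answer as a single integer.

Op 1: append 3 -> log_len=3
Op 2: append 3 -> log_len=6
Op 3: F1 acks idx 4 -> match: F0=0 F1=4 F2=0; commitIndex=0
Op 4: F0 acks idx 1 -> match: F0=1 F1=4 F2=0; commitIndex=1
Op 5: append 1 -> log_len=7
Op 6: F0 acks idx 1 -> match: F0=1 F1=4 F2=0; commitIndex=1
Op 7: F0 acks idx 4 -> match: F0=4 F1=4 F2=0; commitIndex=4
Op 8: append 3 -> log_len=10
Op 9: append 2 -> log_len=12
Op 10: append 2 -> log_len=14
Op 11: append 3 -> log_len=17
Op 12: F2 acks idx 4 -> match: F0=4 F1=4 F2=4; commitIndex=4

Answer: 4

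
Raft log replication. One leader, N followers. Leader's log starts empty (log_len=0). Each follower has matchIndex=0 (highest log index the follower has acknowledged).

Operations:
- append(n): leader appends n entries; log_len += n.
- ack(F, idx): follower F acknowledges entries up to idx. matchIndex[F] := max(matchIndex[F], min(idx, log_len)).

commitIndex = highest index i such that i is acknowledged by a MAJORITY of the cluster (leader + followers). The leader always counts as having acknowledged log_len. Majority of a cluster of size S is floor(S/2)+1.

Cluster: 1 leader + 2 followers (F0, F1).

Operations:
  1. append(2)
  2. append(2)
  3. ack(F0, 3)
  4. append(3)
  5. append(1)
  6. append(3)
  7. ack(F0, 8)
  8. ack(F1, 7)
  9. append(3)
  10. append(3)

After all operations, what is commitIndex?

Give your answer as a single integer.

Answer: 8

Derivation:
Op 1: append 2 -> log_len=2
Op 2: append 2 -> log_len=4
Op 3: F0 acks idx 3 -> match: F0=3 F1=0; commitIndex=3
Op 4: append 3 -> log_len=7
Op 5: append 1 -> log_len=8
Op 6: append 3 -> log_len=11
Op 7: F0 acks idx 8 -> match: F0=8 F1=0; commitIndex=8
Op 8: F1 acks idx 7 -> match: F0=8 F1=7; commitIndex=8
Op 9: append 3 -> log_len=14
Op 10: append 3 -> log_len=17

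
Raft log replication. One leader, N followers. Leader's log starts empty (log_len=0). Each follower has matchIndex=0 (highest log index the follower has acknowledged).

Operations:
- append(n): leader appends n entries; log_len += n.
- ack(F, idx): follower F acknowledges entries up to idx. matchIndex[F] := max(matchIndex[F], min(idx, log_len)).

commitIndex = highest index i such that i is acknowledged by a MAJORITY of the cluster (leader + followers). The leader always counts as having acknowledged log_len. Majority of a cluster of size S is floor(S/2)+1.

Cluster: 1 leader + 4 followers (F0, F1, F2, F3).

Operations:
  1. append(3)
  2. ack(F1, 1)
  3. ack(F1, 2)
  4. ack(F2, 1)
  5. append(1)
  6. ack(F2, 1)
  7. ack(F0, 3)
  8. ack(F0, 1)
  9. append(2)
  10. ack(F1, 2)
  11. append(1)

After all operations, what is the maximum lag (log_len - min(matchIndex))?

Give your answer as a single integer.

Answer: 7

Derivation:
Op 1: append 3 -> log_len=3
Op 2: F1 acks idx 1 -> match: F0=0 F1=1 F2=0 F3=0; commitIndex=0
Op 3: F1 acks idx 2 -> match: F0=0 F1=2 F2=0 F3=0; commitIndex=0
Op 4: F2 acks idx 1 -> match: F0=0 F1=2 F2=1 F3=0; commitIndex=1
Op 5: append 1 -> log_len=4
Op 6: F2 acks idx 1 -> match: F0=0 F1=2 F2=1 F3=0; commitIndex=1
Op 7: F0 acks idx 3 -> match: F0=3 F1=2 F2=1 F3=0; commitIndex=2
Op 8: F0 acks idx 1 -> match: F0=3 F1=2 F2=1 F3=0; commitIndex=2
Op 9: append 2 -> log_len=6
Op 10: F1 acks idx 2 -> match: F0=3 F1=2 F2=1 F3=0; commitIndex=2
Op 11: append 1 -> log_len=7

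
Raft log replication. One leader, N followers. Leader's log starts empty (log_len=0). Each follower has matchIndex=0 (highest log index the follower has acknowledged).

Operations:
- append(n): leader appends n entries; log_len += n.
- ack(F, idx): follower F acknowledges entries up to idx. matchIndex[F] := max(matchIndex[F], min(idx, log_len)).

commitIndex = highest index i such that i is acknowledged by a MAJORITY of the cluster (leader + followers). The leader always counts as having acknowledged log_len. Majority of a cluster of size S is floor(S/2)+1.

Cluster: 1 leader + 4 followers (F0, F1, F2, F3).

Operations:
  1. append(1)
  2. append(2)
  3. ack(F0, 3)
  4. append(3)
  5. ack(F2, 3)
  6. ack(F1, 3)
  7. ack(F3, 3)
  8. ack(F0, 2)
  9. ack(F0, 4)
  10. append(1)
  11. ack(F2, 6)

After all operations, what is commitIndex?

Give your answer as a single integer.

Answer: 4

Derivation:
Op 1: append 1 -> log_len=1
Op 2: append 2 -> log_len=3
Op 3: F0 acks idx 3 -> match: F0=3 F1=0 F2=0 F3=0; commitIndex=0
Op 4: append 3 -> log_len=6
Op 5: F2 acks idx 3 -> match: F0=3 F1=0 F2=3 F3=0; commitIndex=3
Op 6: F1 acks idx 3 -> match: F0=3 F1=3 F2=3 F3=0; commitIndex=3
Op 7: F3 acks idx 3 -> match: F0=3 F1=3 F2=3 F3=3; commitIndex=3
Op 8: F0 acks idx 2 -> match: F0=3 F1=3 F2=3 F3=3; commitIndex=3
Op 9: F0 acks idx 4 -> match: F0=4 F1=3 F2=3 F3=3; commitIndex=3
Op 10: append 1 -> log_len=7
Op 11: F2 acks idx 6 -> match: F0=4 F1=3 F2=6 F3=3; commitIndex=4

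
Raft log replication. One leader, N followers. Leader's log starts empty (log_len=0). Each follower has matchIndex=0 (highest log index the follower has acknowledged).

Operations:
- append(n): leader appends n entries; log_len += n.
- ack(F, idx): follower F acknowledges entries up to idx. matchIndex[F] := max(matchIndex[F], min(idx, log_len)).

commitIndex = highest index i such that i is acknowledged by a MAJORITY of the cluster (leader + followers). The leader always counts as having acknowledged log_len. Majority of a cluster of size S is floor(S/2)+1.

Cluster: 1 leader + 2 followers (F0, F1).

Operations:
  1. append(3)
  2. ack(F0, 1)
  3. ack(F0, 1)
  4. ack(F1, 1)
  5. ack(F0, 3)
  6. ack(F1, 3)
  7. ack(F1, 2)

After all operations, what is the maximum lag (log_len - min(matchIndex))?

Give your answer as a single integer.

Op 1: append 3 -> log_len=3
Op 2: F0 acks idx 1 -> match: F0=1 F1=0; commitIndex=1
Op 3: F0 acks idx 1 -> match: F0=1 F1=0; commitIndex=1
Op 4: F1 acks idx 1 -> match: F0=1 F1=1; commitIndex=1
Op 5: F0 acks idx 3 -> match: F0=3 F1=1; commitIndex=3
Op 6: F1 acks idx 3 -> match: F0=3 F1=3; commitIndex=3
Op 7: F1 acks idx 2 -> match: F0=3 F1=3; commitIndex=3

Answer: 0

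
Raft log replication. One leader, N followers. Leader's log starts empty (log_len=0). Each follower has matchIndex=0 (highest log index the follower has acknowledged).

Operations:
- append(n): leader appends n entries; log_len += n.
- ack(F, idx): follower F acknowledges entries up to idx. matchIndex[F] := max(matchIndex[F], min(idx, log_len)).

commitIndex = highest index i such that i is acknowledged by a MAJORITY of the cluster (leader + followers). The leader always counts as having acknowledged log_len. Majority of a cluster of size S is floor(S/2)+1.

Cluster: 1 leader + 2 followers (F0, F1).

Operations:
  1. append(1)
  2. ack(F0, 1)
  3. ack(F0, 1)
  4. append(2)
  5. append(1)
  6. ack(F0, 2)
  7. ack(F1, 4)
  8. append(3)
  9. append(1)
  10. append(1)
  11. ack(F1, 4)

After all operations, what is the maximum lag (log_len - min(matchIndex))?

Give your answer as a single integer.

Answer: 7

Derivation:
Op 1: append 1 -> log_len=1
Op 2: F0 acks idx 1 -> match: F0=1 F1=0; commitIndex=1
Op 3: F0 acks idx 1 -> match: F0=1 F1=0; commitIndex=1
Op 4: append 2 -> log_len=3
Op 5: append 1 -> log_len=4
Op 6: F0 acks idx 2 -> match: F0=2 F1=0; commitIndex=2
Op 7: F1 acks idx 4 -> match: F0=2 F1=4; commitIndex=4
Op 8: append 3 -> log_len=7
Op 9: append 1 -> log_len=8
Op 10: append 1 -> log_len=9
Op 11: F1 acks idx 4 -> match: F0=2 F1=4; commitIndex=4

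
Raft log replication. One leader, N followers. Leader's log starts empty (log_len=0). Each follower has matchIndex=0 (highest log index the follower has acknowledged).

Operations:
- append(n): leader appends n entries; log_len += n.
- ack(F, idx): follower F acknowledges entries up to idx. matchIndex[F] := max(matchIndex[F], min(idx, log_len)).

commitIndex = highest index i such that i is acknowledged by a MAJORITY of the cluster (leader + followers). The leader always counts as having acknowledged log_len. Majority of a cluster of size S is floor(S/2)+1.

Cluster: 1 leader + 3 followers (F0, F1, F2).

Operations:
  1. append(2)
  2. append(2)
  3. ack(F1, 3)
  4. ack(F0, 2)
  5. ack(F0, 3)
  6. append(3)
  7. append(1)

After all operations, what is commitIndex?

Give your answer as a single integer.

Op 1: append 2 -> log_len=2
Op 2: append 2 -> log_len=4
Op 3: F1 acks idx 3 -> match: F0=0 F1=3 F2=0; commitIndex=0
Op 4: F0 acks idx 2 -> match: F0=2 F1=3 F2=0; commitIndex=2
Op 5: F0 acks idx 3 -> match: F0=3 F1=3 F2=0; commitIndex=3
Op 6: append 3 -> log_len=7
Op 7: append 1 -> log_len=8

Answer: 3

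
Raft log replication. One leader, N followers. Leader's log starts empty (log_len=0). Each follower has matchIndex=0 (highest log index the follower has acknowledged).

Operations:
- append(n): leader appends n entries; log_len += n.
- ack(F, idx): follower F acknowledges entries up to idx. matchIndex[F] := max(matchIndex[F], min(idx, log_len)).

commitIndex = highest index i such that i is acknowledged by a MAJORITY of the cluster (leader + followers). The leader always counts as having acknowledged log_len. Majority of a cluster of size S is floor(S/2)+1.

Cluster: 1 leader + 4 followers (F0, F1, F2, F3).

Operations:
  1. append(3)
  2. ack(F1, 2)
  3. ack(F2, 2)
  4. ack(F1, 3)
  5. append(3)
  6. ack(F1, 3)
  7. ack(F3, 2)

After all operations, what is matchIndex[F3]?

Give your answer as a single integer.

Answer: 2

Derivation:
Op 1: append 3 -> log_len=3
Op 2: F1 acks idx 2 -> match: F0=0 F1=2 F2=0 F3=0; commitIndex=0
Op 3: F2 acks idx 2 -> match: F0=0 F1=2 F2=2 F3=0; commitIndex=2
Op 4: F1 acks idx 3 -> match: F0=0 F1=3 F2=2 F3=0; commitIndex=2
Op 5: append 3 -> log_len=6
Op 6: F1 acks idx 3 -> match: F0=0 F1=3 F2=2 F3=0; commitIndex=2
Op 7: F3 acks idx 2 -> match: F0=0 F1=3 F2=2 F3=2; commitIndex=2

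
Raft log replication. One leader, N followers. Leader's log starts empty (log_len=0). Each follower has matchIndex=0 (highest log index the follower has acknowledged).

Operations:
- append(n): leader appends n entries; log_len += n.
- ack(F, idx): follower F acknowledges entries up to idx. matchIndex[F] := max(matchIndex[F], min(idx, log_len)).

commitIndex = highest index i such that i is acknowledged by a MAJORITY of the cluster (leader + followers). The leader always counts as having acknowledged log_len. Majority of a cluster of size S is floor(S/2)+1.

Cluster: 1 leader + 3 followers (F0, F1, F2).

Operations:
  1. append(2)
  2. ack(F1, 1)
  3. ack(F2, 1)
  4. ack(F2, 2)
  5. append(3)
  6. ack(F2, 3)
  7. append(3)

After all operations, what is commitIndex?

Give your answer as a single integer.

Answer: 1

Derivation:
Op 1: append 2 -> log_len=2
Op 2: F1 acks idx 1 -> match: F0=0 F1=1 F2=0; commitIndex=0
Op 3: F2 acks idx 1 -> match: F0=0 F1=1 F2=1; commitIndex=1
Op 4: F2 acks idx 2 -> match: F0=0 F1=1 F2=2; commitIndex=1
Op 5: append 3 -> log_len=5
Op 6: F2 acks idx 3 -> match: F0=0 F1=1 F2=3; commitIndex=1
Op 7: append 3 -> log_len=8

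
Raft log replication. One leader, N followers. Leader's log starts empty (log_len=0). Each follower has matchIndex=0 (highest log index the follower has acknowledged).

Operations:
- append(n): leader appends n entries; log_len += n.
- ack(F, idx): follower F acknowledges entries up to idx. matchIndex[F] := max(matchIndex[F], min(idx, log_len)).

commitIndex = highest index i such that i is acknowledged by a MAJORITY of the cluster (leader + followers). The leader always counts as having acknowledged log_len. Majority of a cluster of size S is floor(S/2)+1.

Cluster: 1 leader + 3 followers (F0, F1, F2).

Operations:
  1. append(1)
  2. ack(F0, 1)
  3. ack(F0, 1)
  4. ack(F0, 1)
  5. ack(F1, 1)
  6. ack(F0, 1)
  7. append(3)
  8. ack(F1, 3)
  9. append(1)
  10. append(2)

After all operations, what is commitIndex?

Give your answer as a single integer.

Answer: 1

Derivation:
Op 1: append 1 -> log_len=1
Op 2: F0 acks idx 1 -> match: F0=1 F1=0 F2=0; commitIndex=0
Op 3: F0 acks idx 1 -> match: F0=1 F1=0 F2=0; commitIndex=0
Op 4: F0 acks idx 1 -> match: F0=1 F1=0 F2=0; commitIndex=0
Op 5: F1 acks idx 1 -> match: F0=1 F1=1 F2=0; commitIndex=1
Op 6: F0 acks idx 1 -> match: F0=1 F1=1 F2=0; commitIndex=1
Op 7: append 3 -> log_len=4
Op 8: F1 acks idx 3 -> match: F0=1 F1=3 F2=0; commitIndex=1
Op 9: append 1 -> log_len=5
Op 10: append 2 -> log_len=7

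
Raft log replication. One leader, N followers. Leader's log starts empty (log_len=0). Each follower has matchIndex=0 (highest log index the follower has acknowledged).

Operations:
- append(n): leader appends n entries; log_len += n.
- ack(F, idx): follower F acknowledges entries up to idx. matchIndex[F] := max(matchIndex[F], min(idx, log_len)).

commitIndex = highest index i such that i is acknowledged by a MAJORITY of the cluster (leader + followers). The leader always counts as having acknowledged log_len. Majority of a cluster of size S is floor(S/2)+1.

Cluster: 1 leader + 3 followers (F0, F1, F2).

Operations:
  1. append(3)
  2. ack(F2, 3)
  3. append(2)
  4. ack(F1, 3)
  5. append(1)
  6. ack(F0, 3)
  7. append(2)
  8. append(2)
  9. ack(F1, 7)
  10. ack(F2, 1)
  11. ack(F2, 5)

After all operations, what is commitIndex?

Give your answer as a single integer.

Op 1: append 3 -> log_len=3
Op 2: F2 acks idx 3 -> match: F0=0 F1=0 F2=3; commitIndex=0
Op 3: append 2 -> log_len=5
Op 4: F1 acks idx 3 -> match: F0=0 F1=3 F2=3; commitIndex=3
Op 5: append 1 -> log_len=6
Op 6: F0 acks idx 3 -> match: F0=3 F1=3 F2=3; commitIndex=3
Op 7: append 2 -> log_len=8
Op 8: append 2 -> log_len=10
Op 9: F1 acks idx 7 -> match: F0=3 F1=7 F2=3; commitIndex=3
Op 10: F2 acks idx 1 -> match: F0=3 F1=7 F2=3; commitIndex=3
Op 11: F2 acks idx 5 -> match: F0=3 F1=7 F2=5; commitIndex=5

Answer: 5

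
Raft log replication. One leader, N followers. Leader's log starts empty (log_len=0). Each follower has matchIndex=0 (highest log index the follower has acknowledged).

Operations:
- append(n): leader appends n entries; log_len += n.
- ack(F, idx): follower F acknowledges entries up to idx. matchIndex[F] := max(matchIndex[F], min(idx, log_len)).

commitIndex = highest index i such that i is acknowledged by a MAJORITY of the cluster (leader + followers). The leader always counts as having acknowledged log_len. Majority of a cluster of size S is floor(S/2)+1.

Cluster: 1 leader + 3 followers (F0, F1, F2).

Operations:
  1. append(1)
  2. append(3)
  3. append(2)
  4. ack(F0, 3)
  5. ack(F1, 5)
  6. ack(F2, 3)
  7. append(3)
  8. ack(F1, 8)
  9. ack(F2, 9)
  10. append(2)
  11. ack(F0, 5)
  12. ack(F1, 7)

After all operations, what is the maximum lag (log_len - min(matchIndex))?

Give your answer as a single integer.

Op 1: append 1 -> log_len=1
Op 2: append 3 -> log_len=4
Op 3: append 2 -> log_len=6
Op 4: F0 acks idx 3 -> match: F0=3 F1=0 F2=0; commitIndex=0
Op 5: F1 acks idx 5 -> match: F0=3 F1=5 F2=0; commitIndex=3
Op 6: F2 acks idx 3 -> match: F0=3 F1=5 F2=3; commitIndex=3
Op 7: append 3 -> log_len=9
Op 8: F1 acks idx 8 -> match: F0=3 F1=8 F2=3; commitIndex=3
Op 9: F2 acks idx 9 -> match: F0=3 F1=8 F2=9; commitIndex=8
Op 10: append 2 -> log_len=11
Op 11: F0 acks idx 5 -> match: F0=5 F1=8 F2=9; commitIndex=8
Op 12: F1 acks idx 7 -> match: F0=5 F1=8 F2=9; commitIndex=8

Answer: 6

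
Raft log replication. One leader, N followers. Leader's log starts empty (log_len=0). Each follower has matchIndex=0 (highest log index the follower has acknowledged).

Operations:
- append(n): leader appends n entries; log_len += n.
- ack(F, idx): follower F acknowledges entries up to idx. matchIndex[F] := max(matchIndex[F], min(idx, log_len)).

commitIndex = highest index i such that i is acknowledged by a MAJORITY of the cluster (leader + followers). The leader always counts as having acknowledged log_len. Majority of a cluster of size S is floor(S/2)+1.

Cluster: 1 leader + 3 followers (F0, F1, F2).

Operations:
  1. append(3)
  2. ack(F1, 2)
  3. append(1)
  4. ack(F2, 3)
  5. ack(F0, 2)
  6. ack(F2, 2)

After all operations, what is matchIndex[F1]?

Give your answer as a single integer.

Answer: 2

Derivation:
Op 1: append 3 -> log_len=3
Op 2: F1 acks idx 2 -> match: F0=0 F1=2 F2=0; commitIndex=0
Op 3: append 1 -> log_len=4
Op 4: F2 acks idx 3 -> match: F0=0 F1=2 F2=3; commitIndex=2
Op 5: F0 acks idx 2 -> match: F0=2 F1=2 F2=3; commitIndex=2
Op 6: F2 acks idx 2 -> match: F0=2 F1=2 F2=3; commitIndex=2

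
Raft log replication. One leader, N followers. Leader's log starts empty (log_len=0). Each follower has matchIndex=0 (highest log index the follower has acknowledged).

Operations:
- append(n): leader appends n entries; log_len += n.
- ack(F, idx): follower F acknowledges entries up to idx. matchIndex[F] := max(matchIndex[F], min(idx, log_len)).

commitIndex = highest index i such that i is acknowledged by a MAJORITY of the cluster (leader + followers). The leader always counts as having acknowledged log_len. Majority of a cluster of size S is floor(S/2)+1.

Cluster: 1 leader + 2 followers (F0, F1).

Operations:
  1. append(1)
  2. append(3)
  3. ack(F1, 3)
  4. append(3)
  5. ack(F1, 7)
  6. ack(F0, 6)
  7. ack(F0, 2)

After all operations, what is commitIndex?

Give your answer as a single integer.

Answer: 7

Derivation:
Op 1: append 1 -> log_len=1
Op 2: append 3 -> log_len=4
Op 3: F1 acks idx 3 -> match: F0=0 F1=3; commitIndex=3
Op 4: append 3 -> log_len=7
Op 5: F1 acks idx 7 -> match: F0=0 F1=7; commitIndex=7
Op 6: F0 acks idx 6 -> match: F0=6 F1=7; commitIndex=7
Op 7: F0 acks idx 2 -> match: F0=6 F1=7; commitIndex=7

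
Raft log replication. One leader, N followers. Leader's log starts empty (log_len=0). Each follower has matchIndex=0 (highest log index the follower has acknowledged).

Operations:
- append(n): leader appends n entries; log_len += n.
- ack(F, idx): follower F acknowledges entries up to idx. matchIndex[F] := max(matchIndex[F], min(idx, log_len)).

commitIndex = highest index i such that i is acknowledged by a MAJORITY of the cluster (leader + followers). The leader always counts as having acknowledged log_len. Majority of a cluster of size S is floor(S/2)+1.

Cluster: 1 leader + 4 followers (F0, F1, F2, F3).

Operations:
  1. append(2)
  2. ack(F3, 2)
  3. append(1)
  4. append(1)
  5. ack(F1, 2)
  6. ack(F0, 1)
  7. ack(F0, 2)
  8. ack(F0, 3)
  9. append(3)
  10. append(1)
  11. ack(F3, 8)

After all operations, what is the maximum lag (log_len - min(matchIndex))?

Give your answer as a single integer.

Answer: 8

Derivation:
Op 1: append 2 -> log_len=2
Op 2: F3 acks idx 2 -> match: F0=0 F1=0 F2=0 F3=2; commitIndex=0
Op 3: append 1 -> log_len=3
Op 4: append 1 -> log_len=4
Op 5: F1 acks idx 2 -> match: F0=0 F1=2 F2=0 F3=2; commitIndex=2
Op 6: F0 acks idx 1 -> match: F0=1 F1=2 F2=0 F3=2; commitIndex=2
Op 7: F0 acks idx 2 -> match: F0=2 F1=2 F2=0 F3=2; commitIndex=2
Op 8: F0 acks idx 3 -> match: F0=3 F1=2 F2=0 F3=2; commitIndex=2
Op 9: append 3 -> log_len=7
Op 10: append 1 -> log_len=8
Op 11: F3 acks idx 8 -> match: F0=3 F1=2 F2=0 F3=8; commitIndex=3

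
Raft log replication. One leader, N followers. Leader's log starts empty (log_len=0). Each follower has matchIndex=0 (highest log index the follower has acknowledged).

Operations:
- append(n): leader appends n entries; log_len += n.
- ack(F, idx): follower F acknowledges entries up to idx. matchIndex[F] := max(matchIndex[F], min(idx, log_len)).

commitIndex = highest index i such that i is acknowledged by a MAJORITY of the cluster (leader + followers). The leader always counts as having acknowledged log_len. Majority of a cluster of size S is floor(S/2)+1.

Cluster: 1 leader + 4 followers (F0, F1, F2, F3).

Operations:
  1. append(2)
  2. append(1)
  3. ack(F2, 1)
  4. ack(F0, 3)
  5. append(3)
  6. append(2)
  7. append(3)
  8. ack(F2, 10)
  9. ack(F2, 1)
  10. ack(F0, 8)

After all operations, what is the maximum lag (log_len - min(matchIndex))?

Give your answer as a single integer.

Answer: 11

Derivation:
Op 1: append 2 -> log_len=2
Op 2: append 1 -> log_len=3
Op 3: F2 acks idx 1 -> match: F0=0 F1=0 F2=1 F3=0; commitIndex=0
Op 4: F0 acks idx 3 -> match: F0=3 F1=0 F2=1 F3=0; commitIndex=1
Op 5: append 3 -> log_len=6
Op 6: append 2 -> log_len=8
Op 7: append 3 -> log_len=11
Op 8: F2 acks idx 10 -> match: F0=3 F1=0 F2=10 F3=0; commitIndex=3
Op 9: F2 acks idx 1 -> match: F0=3 F1=0 F2=10 F3=0; commitIndex=3
Op 10: F0 acks idx 8 -> match: F0=8 F1=0 F2=10 F3=0; commitIndex=8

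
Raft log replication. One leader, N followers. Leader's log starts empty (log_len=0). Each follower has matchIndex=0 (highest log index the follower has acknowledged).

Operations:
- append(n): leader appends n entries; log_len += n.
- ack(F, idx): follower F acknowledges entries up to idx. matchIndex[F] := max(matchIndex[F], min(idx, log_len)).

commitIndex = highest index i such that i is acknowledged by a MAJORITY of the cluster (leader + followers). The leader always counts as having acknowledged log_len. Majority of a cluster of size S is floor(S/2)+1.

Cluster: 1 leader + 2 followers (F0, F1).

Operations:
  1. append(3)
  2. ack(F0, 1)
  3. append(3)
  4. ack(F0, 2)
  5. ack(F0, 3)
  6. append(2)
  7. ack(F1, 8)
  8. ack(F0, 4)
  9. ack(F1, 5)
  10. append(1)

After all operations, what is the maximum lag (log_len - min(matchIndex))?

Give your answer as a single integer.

Answer: 5

Derivation:
Op 1: append 3 -> log_len=3
Op 2: F0 acks idx 1 -> match: F0=1 F1=0; commitIndex=1
Op 3: append 3 -> log_len=6
Op 4: F0 acks idx 2 -> match: F0=2 F1=0; commitIndex=2
Op 5: F0 acks idx 3 -> match: F0=3 F1=0; commitIndex=3
Op 6: append 2 -> log_len=8
Op 7: F1 acks idx 8 -> match: F0=3 F1=8; commitIndex=8
Op 8: F0 acks idx 4 -> match: F0=4 F1=8; commitIndex=8
Op 9: F1 acks idx 5 -> match: F0=4 F1=8; commitIndex=8
Op 10: append 1 -> log_len=9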